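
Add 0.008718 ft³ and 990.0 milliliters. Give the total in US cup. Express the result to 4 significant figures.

5.228 US cup

0.008718 ft³ = 1.04344 US cup and 990.0 mL = 4.18449 US cup.
1.04344 + 4.18449 ≈ 5.228 US cup.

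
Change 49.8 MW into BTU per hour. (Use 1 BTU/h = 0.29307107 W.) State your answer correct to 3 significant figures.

1.70 × 10^8 BTU per hour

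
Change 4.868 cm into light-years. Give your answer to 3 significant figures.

5.15e-18 ly

1 centimeter = 1.05700e-18 light-years.
So 4.868 × 1.05700e-18 ≈ 5.15e-18 ly.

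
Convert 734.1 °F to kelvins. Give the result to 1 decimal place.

K = (°F + 459.67) × 5/9.
Applying the formula gives 663.2 K.

663.2 K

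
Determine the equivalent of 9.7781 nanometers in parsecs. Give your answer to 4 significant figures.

1 nm = 3.24078 × 10^-26 parsecs.
Then 9.7781 × 3.24078 × 10^-26 ≈ 3.169 × 10^-25 pc.

3.169 × 10^-25 pc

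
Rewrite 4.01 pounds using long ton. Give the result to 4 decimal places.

0.0018 long tons

1 lb = 0.000446429 long ton.
Then 4.01 × 0.000446429 ≈ 0.0018 long ton.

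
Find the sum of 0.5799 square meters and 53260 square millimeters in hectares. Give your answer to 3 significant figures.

6.33e-5 hectares

0.5799 m² = 5.79900e-5 ha and 53260 mm² = 5.32600e-6 ha.
5.79900e-5 + 5.32600e-6 ≈ 6.33e-5 ha.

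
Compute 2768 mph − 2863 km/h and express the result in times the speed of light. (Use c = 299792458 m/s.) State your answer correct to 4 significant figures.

1.475e-6 c

2768 mph = 4.12754e-6 c and 2863 km/h = 2.65276e-6 c.
4.12754e-6 − 2.65276e-6 ≈ 1.475e-6 c.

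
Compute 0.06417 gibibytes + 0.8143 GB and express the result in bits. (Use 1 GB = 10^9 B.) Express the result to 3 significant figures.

7.07 × 10^9 bits

0.06417 GiB = 5.51216 × 10^8 bit and 0.8143 GB = 6.51440 × 10^9 bit.
5.51216 × 10^8 + 6.51440 × 10^9 ≈ 7.07 × 10^9 bit.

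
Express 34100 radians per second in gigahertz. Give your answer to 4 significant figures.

5.427e-6 GHz

1 radian per second = 1.59155e-10 GHz.
Then 34100 × 1.59155e-10 ≈ 5.427e-6 GHz.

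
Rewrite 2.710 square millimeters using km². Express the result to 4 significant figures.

1 mm² = 1.00000e-12 square kilometers.
So 2.710 × 1.00000e-12 ≈ 2.710e-12 km².

2.710e-12 square kilometers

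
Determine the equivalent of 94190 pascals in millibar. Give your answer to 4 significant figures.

1 pascal = 0.0100000 millibar.
So 94190 × 0.0100000 ≈ 941.9 mbar.

941.9 mbar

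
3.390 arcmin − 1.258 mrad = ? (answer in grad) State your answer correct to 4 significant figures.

-0.01731 grad

3.390 arcmin = 0.0627778 grad and 1.258 mrad = 0.0800868 grad.
0.0627778 − 0.0800868 ≈ -0.01731 grad.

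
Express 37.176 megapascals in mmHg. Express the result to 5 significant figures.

1 megapascal = 7500.62 millimeters of mercury.
Thus 37.176 × 7500.62 ≈ 278840 mmHg.

278840 mmHg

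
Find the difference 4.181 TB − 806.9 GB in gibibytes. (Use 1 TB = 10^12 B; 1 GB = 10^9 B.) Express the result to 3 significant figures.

4.181 TB = 3893.86 GiB and 806.9 GB = 751.484 GiB.
3893.86 − 751.484 ≈ 3140 GiB.

3140 GiB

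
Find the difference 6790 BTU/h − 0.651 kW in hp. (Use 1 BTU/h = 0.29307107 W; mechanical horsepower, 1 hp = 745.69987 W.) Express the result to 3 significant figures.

1.80 hp

6790 BTU/h = 2.66857 hp and 0.651 kW = 0.873005 hp.
2.66857 − 0.873005 ≈ 1.80 hp.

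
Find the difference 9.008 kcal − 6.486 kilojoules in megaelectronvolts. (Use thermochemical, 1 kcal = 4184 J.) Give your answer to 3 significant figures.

9.008 kcal = 2.35239 × 10^17 MeV and 6.486 kJ = 4.04824 × 10^16 MeV.
2.35239 × 10^17 − 4.04824 × 10^16 ≈ 1.95 × 10^17 MeV.

1.95 × 10^17 megaelectronvolts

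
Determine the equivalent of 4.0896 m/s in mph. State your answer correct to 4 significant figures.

9.148 mph

1 meter per second = 2.23694 mph.
Thus 4.0896 × 2.23694 ≈ 9.148 mph.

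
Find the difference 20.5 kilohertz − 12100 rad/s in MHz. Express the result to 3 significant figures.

0.0186 megahertz

20.5 kHz = 0.0205000 MHz and 12100 rad/s = 0.00192577 MHz.
0.0205000 − 0.00192577 ≈ 0.0186 MHz.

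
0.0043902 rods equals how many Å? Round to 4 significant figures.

2.208 × 10^8 Å

1 rod = 5.02920 × 10^10 Å.
Then 0.0043902 × 5.02920 × 10^10 ≈ 2.208 × 10^8 Å.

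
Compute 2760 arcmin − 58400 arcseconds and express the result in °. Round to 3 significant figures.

2760 arcmin = 46.0000 ° and 58400 arcsec = 16.2222 °.
46.0000 − 16.2222 ≈ 29.8 °.

29.8 °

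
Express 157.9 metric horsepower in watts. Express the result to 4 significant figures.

116100 watts

1 metric horsepower = 735.499 W.
Thus 157.9 × 735.499 ≈ 116100 W.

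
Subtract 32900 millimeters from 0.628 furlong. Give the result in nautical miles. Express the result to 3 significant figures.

0.628 furlong = 0.06821463 nmi and 32900 mm = 0.01776458 nmi.
0.06821463 − 0.01776458 ≈ 0.0505 nmi.

0.0505 nmi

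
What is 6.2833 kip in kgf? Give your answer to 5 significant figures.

1 kip = 453.592 kgf.
6.2833 × 453.592 ≈ 2850.1 kgf.

2850.1 kilograms-force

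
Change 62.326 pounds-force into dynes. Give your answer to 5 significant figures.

2.7724e+7 dyn

1 pound-force = 444822 dyn.
Then 62.326 × 444822 ≈ 2.7724e+7 dyn.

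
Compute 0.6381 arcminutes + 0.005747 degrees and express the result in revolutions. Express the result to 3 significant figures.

0.6381 arcmin = 2.95417 × 10^-5 rev and 0.005747 ° = 1.59639 × 10^-5 rev.
2.95417 × 10^-5 + 1.59639 × 10^-5 ≈ 4.55 × 10^-5 rev.

4.55 × 10^-5 rev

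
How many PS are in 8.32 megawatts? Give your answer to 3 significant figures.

11300 PS

1 megawatt = 1359.62 PS.
Then 8.32 × 1359.62 ≈ 11300 PS.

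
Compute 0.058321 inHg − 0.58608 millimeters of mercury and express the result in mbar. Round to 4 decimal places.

1.1936 millibar

0.058321 inHg = 1.97498 mbar and 0.58608 mmHg = 0.781376 mbar.
1.97498 − 0.781376 ≈ 1.1936 mbar.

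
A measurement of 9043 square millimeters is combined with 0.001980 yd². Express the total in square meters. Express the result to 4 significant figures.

0.01070 m²

9043 mm² = 0.00904300 m² and 0.001980 yd² = 0.00165553 m².
0.00904300 + 0.00165553 ≈ 0.01070 m².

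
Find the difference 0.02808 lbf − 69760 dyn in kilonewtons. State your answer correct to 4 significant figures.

-0.0005727 kilonewtons

0.02808 lbf = 0.000124906 kN and 69760 dyn = 0.000697600 kN.
0.000124906 − 0.000697600 ≈ -0.0005727 kN.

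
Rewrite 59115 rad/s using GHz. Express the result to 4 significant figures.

9.408e-6 gigahertz

1 rad/s = 1.59155e-10 GHz.
Then 59115 × 1.59155e-10 ≈ 9.408e-6 GHz.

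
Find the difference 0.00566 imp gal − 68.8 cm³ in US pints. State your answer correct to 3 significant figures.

-0.0910 US pt

0.00566 imp gal = 0.0543790 US pt and 68.8 cm³ = 0.145400 US pt.
0.0543790 − 0.145400 ≈ -0.0910 US pt.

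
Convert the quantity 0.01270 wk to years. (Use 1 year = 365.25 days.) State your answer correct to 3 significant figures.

0.000243 years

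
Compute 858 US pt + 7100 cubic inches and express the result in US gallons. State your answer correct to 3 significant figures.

138 US gal

858 US pt = 107.250 US gal and 7100 in³ = 30.7359 US gal.
107.250 + 30.7359 ≈ 138 US gal.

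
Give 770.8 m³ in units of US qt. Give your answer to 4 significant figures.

814500 US qt

1 cubic meter = 1056.69 US quarts.
Thus 770.8 × 1056.69 ≈ 814500 US qt.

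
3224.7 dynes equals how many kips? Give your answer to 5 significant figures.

7.2494e-6 kips

1 dyne = 2.24809e-9 kip.
Then 3224.7 × 2.24809e-9 ≈ 7.2494e-6 kip.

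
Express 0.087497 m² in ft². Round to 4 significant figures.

1 m² = 10.7639 square feet.
So 0.087497 × 10.7639 ≈ 0.9418 ft².

0.9418 ft²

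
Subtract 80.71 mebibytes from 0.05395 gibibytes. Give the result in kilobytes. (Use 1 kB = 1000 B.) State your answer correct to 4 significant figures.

0.05395 GiB = 57928.4 kB and 80.71 MiB = 84630.6 kB.
57928.4 − 84630.6 ≈ -26700 kB.

-26700 kB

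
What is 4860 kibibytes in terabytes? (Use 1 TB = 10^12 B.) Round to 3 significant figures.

1 KiB = 1.02400e-9 TB.
4860 × 1.02400e-9 ≈ 4.98e-6 TB.

4.98e-6 TB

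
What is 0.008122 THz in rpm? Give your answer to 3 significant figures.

1 terahertz = 6.00000e+13 revolutions per minute.
0.008122 × 6.00000e+13 ≈ 4.87e+11 rpm.

4.87e+11 revolutions per minute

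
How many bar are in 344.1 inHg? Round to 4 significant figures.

1 inHg = 0.0338639 bar.
Thus 344.1 × 0.0338639 ≈ 11.65 bar.

11.65 bar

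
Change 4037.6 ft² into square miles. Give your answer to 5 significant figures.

1 ft² = 3.58701 × 10^-8 square miles.
4037.6 × 3.58701 × 10^-8 ≈ 0.00014483 mi².

0.00014483 mi²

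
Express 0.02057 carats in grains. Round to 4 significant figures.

0.06349 gr

1 ct = 3.08647 grains.
Then 0.02057 × 3.08647 ≈ 0.06349 gr.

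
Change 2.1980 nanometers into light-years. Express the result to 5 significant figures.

1 nanometer = 1.05700 × 10^-25 ly.
Thus 2.1980 × 1.05700 × 10^-25 ≈ 2.3233 × 10^-25 ly.

2.3233 × 10^-25 ly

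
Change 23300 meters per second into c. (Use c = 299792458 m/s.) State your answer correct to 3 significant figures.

7.77 × 10^-5 times the speed of light

1 meter per second = 3.33564 × 10^-9 c.
Then 23300 × 3.33564 × 10^-9 ≈ 7.77 × 10^-5 c.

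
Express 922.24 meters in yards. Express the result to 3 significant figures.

1010 yards

1 m = 1.09361 yd.
So 922.24 × 1.09361 ≈ 1010 yd.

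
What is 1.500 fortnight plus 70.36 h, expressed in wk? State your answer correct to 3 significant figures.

3.42 wk

1.500 fortnight = 3.00000 wk and 70.36 h = 0.418810 wk.
3.00000 + 0.418810 ≈ 3.42 wk.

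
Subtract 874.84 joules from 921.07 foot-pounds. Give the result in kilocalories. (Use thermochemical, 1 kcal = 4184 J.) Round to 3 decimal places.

921.07 ft·lbf = 0.298471 kcal and 874.84 J = 0.209092 kcal.
0.298471 − 0.209092 ≈ 0.089 kcal.

0.089 kilocalories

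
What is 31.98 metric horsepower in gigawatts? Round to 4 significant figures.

1 PS = 7.35499 × 10^-7 gigawatts.
So 31.98 × 7.35499 × 10^-7 ≈ 2.352 × 10^-5 GW.

2.352 × 10^-5 gigawatts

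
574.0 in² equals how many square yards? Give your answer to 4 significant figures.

0.4429 yd²

1 in² = 0.000771605 yd².
Then 574.0 × 0.000771605 ≈ 0.4429 yd².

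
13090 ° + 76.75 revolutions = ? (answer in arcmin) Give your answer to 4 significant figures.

2.443 × 10^6 arcminutes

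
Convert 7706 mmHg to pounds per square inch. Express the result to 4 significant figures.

149.0 psi

1 mmHg = 0.0193368 psi.
7706 × 0.0193368 ≈ 149.0 psi.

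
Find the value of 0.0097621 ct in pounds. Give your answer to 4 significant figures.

4.304e-6 lb

1 ct = 0.000440925 lb.
Thus 0.0097621 × 0.000440925 ≈ 4.304e-6 lb.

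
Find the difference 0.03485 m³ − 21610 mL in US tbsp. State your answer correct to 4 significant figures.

0.03485 m³ = 2356.84 US tbsp and 21610 mL = 1461.44 US tbsp.
2356.84 − 1461.44 ≈ 895.4 US tbsp.

895.4 US tablespoons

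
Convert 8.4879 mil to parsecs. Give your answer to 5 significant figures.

6.9869e-21 pc

1 mil = 8.23158e-22 pc.
So 8.4879 × 8.23158e-22 ≈ 6.9869e-21 pc.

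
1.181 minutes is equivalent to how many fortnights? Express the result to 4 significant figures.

5.858e-5 fortnight

1 minute = 4.96032e-5 fortnight.
Then 1.181 × 4.96032e-5 ≈ 5.858e-5 fortnight.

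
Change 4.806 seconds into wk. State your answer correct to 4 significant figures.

1 second = 1.65344 × 10^-6 wk.
Thus 4.806 × 1.65344 × 10^-6 ≈ 7.946 × 10^-6 wk.

7.946 × 10^-6 weeks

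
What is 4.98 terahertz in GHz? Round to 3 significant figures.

1 terahertz = 1000.00 GHz.
4.98 × 1000.00 ≈ 4980 GHz.

4980 GHz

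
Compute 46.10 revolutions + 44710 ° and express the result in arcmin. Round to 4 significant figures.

46.10 rev = 995760 arcmin and 44710 ° = 2.68260e+6 arcmin.
995760 + 2.68260e+6 ≈ 3.678e+6 arcmin.

3.678e+6 arcmin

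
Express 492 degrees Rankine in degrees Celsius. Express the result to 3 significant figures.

0.183 °C

°R = (°C + 273.15) × 9/5.
Applying the formula gives 0.183 °C.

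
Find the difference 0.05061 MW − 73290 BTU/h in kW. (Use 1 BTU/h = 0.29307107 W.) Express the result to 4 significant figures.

29.13 kilowatts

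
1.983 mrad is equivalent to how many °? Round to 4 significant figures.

1 milliradian = 0.0572958 °.
Thus 1.983 × 0.0572958 ≈ 0.1136 °.

0.1136 °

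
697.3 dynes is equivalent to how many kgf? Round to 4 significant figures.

0.0007110 kgf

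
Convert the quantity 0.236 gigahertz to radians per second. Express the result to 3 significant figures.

1.48e+9 rad/s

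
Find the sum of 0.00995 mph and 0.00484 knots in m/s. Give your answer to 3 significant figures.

0.00995 mph = 0.00444805 m/s and 0.00484 kn = 0.00248991 m/s.
0.00444805 + 0.00248991 ≈ 0.00694 m/s.

0.00694 m/s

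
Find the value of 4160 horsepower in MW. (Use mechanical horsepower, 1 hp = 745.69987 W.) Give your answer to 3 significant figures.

3.10 MW

1 horsepower = 0.000745700 megawatts.
Thus 4160 × 0.000745700 ≈ 3.10 MW.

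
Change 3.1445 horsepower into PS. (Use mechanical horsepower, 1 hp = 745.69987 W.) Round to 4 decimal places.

3.1881 metric horsepower

1 horsepower = 1.01387 metric horsepower.
Thus 3.1445 × 1.01387 ≈ 3.1881 PS.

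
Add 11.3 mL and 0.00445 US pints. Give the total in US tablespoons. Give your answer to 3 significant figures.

0.907 US tablespoons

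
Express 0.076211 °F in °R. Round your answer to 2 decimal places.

°R = °F + 459.67.
Applying the formula gives 459.75 °R.

459.75 degrees Rankine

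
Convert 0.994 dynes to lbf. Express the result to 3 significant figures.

1 dyn = 2.24809e-6 lbf.
0.994 × 2.24809e-6 ≈ 2.23e-6 lbf.

2.23e-6 lbf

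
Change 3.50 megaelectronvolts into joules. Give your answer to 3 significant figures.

1 MeV = 1.60218e-13 J.
Then 3.50 × 1.60218e-13 ≈ 5.61e-13 J.

5.61e-13 J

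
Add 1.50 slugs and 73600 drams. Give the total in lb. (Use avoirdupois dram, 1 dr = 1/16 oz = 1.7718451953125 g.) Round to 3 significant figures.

1.50 slug = 48.2611 lb and 73600 dr = 287.500 lb.
48.2611 + 287.500 ≈ 336 lb.

336 lb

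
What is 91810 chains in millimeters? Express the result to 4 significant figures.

1.847 × 10^9 millimeters

1 chain = 20116.8 millimeters.
Then 91810 × 20116.8 ≈ 1.847 × 10^9 mm.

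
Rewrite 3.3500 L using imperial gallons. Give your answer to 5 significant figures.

0.73690 imp gal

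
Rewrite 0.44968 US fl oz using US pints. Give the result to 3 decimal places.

1 US fluid ounce = 0.0625000 US pints.
Thus 0.44968 × 0.0625000 ≈ 0.028 US pt.

0.028 US pt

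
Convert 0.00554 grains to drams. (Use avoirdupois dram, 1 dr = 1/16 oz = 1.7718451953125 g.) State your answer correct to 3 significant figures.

0.000203 dr

1 grain = 0.0365714 dr.
0.00554 × 0.0365714 ≈ 0.000203 dr.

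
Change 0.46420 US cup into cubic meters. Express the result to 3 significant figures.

1 US cup = 0.000236588 cubic meters.
Then 0.46420 × 0.000236588 ≈ 0.000110 m³.

0.000110 cubic meters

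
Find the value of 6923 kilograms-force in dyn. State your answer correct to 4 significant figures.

6.789 × 10^9 dynes

1 kilogram-force = 980665 dyn.
Thus 6923 × 980665 ≈ 6.789 × 10^9 dyn.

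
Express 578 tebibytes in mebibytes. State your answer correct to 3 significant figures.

6.06e+8 MiB

1 tebibyte = 1.04858e+6 MiB.
Then 578 × 1.04858e+6 ≈ 6.06e+8 MiB.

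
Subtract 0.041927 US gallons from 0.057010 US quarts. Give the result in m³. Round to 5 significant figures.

-0.00010476 m³

0.057010 US qt = 5.39516 × 10^-5 m³ and 0.041927 US gal = 0.000158711 m³.
5.39516 × 10^-5 − 0.000158711 ≈ -0.00010476 m³.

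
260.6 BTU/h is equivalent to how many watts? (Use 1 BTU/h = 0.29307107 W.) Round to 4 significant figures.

1 BTU/h = 0.293071 watts.
Thus 260.6 × 0.293071 ≈ 76.37 W.

76.37 watts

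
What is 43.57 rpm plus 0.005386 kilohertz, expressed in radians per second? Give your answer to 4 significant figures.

38.40 rad/s

43.57 rpm = 4.56264 rad/s and 0.005386 kHz = 33.8412 rad/s.
4.56264 + 33.8412 ≈ 38.40 rad/s.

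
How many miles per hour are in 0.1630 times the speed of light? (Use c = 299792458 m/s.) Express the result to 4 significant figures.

1.093 × 10^8 mph

1 speed of light = 6.70617 × 10^8 mph.
Thus 0.1630 × 6.70617 × 10^8 ≈ 1.093 × 10^8 mph.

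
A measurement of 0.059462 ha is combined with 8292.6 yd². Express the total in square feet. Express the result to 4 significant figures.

0.059462 ha = 6400.44 ft² and 8292.6 yd² = 74633.4 ft².
6400.44 + 74633.4 ≈ 81030 ft².

81030 ft²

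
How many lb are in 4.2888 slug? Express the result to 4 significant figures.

138.0 lb

1 slug = 32.1740 lb.
Then 4.2888 × 32.1740 ≈ 138.0 lb.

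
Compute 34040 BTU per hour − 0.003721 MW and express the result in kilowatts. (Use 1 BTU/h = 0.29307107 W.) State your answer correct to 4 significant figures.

6.255 kW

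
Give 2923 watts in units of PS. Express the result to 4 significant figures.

3.974 metric horsepower

1 watt = 0.00135962 metric horsepower.
2923 × 0.00135962 ≈ 3.974 PS.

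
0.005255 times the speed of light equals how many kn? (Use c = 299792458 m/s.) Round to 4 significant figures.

3.062e+6 kn

1 c = 5.82750e+8 kn.
Thus 0.005255 × 5.82750e+8 ≈ 3.062e+6 kn.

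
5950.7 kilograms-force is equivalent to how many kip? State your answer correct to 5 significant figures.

13.119 kips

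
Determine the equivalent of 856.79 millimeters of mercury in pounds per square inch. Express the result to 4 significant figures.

1 mmHg = 0.0193368 pounds per square inch.
856.79 × 0.0193368 ≈ 16.57 psi.

16.57 psi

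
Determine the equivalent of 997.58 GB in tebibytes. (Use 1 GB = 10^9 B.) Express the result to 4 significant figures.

1 GB = 0.000909495 tebibytes.
So 997.58 × 0.000909495 ≈ 0.9073 TiB.

0.9073 TiB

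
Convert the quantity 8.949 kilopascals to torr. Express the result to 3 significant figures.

67.1 torr

1 kPa = 7.50062 torr.
So 8.949 × 7.50062 ≈ 67.1 torr.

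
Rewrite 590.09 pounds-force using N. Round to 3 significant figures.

2620 N

1 lbf = 4.44822 N.
Thus 590.09 × 4.44822 ≈ 2620 N.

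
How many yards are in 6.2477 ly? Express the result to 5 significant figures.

6.4641 × 10^16 yards

1 ly = 1.03464 × 10^16 yards.
Thus 6.2477 × 1.03464 × 10^16 ≈ 6.4641 × 10^16 yd.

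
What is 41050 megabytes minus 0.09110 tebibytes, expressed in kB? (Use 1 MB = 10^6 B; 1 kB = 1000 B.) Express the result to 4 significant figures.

41050 MB = 4.10500e+7 kB and 0.09110 TiB = 1.00166e+8 kB.
4.10500e+7 − 1.00166e+8 ≈ -5.912e+7 kB.

-5.912e+7 kB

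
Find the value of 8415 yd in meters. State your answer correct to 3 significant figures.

1 yard = 0.914400 meters.
8415 × 0.914400 ≈ 7690 m.

7690 meters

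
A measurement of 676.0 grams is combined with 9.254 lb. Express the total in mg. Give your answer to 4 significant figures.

4.874e+6 mg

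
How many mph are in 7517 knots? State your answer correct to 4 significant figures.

1 knot = 1.15078 mph.
Then 7517 × 1.15078 ≈ 8650 mph.

8650 miles per hour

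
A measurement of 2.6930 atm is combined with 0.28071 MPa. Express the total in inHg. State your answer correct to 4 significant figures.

163.5 inHg

2.6930 atm = 80.5779 inHg and 0.28071 MPa = 82.8936 inHg.
80.5779 + 82.8936 ≈ 163.5 inHg.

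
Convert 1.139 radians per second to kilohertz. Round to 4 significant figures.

0.0001813 kilohertz

1 radian per second = 0.000159155 kilohertz.
Then 1.139 × 0.000159155 ≈ 0.0001813 kHz.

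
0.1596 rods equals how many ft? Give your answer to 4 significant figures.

2.633 ft

1 rod = 16.5000 ft.
Then 0.1596 × 16.5000 ≈ 2.633 ft.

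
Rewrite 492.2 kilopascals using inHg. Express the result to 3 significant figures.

1 kPa = 0.295300 inches of mercury.
Then 492.2 × 0.295300 ≈ 145 inHg.

145 inHg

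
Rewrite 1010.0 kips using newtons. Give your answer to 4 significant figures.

4.493e+6 newtons

1 kip = 4448.22 newtons.
So 1010.0 × 4448.22 ≈ 4.493e+6 N.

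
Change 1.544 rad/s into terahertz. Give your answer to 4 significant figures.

1 rad/s = 1.59155 × 10^-13 terahertz.
Thus 1.544 × 1.59155 × 10^-13 ≈ 2.457 × 10^-13 THz.

2.457 × 10^-13 terahertz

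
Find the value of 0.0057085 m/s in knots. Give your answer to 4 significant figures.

1 meter per second = 1.94384 knots.
Then 0.0057085 × 1.94384 ≈ 0.01110 kn.

0.01110 kn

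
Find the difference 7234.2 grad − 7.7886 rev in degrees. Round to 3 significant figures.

7234.2 grad = 6510.78 ° and 7.7886 rev = 2803.90 °.
6510.78 − 2803.90 ≈ 3710 °.

3710 degrees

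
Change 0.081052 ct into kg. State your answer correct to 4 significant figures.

1.621e-5 kg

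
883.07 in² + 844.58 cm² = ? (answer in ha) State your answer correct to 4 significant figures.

6.542 × 10^-5 ha

883.07 in² = 5.69721 × 10^-5 ha and 844.58 cm² = 8.44580 × 10^-6 ha.
5.69721 × 10^-5 + 8.44580 × 10^-6 ≈ 6.542 × 10^-5 ha.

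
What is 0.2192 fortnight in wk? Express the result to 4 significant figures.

0.4384 wk

1 fortnight = 2.00000 wk.
So 0.2192 × 2.00000 ≈ 0.4384 wk.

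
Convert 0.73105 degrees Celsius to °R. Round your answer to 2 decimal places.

492.99 degrees Rankine

°R = (°C + 273.15) × 9/5.
Applying the formula gives 492.99 °R.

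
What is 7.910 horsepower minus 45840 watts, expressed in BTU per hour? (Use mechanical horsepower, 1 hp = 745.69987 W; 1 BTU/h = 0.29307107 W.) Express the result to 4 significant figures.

7.910 hp = 20126.5 BTU/h and 45840 W = 156413 BTU/h.
20126.5 − 156413 ≈ -136300 BTU/h.

-136300 BTU/h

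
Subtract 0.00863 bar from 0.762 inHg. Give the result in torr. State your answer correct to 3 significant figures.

0.762 inHg = 19.3548 torr and 0.00863 bar = 6.47303 torr.
19.3548 − 6.47303 ≈ 12.9 torr.

12.9 torr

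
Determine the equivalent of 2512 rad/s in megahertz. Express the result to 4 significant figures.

0.0003998 megahertz

1 radian per second = 1.59155e-7 megahertz.
So 2512 × 1.59155e-7 ≈ 0.0003998 MHz.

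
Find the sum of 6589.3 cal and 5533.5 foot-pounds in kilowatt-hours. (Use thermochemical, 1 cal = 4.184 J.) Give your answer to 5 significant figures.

0.0097422 kilowatt-hours

6589.3 cal = 0.00765823 kWh and 5533.5 ft·lbf = 0.00208401 kWh.
0.00765823 + 0.00208401 ≈ 0.0097422 kWh.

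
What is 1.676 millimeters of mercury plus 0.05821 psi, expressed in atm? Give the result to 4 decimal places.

0.0062 atm

1.676 mmHg = 0.00220526 atm and 0.05821 psi = 0.00396096 atm.
0.00220526 + 0.00396096 ≈ 0.0062 atm.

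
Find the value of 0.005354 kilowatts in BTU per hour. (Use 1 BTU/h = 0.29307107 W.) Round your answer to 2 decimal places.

18.27 BTU per hour

1 kilowatt = 3412.14 BTU per hour.
Thus 0.005354 × 3412.14 ≈ 18.27 BTU/h.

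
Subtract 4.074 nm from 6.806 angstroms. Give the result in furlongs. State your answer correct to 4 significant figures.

-1.687e-11 furlong

6.806 Å = 3.38324e-12 furlong and 4.074 nm = 2.02517e-11 furlong.
3.38324e-12 − 2.02517e-11 ≈ -1.687e-11 furlong.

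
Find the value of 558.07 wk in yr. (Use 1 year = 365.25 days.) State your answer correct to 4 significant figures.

10.70 years

1 wk = 0.0191650 years.
558.07 × 0.0191650 ≈ 10.70 yr.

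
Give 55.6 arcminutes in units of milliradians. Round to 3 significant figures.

1 arcminute = 0.290888 milliradians.
Thus 55.6 × 0.290888 ≈ 16.2 mrad.

16.2 mrad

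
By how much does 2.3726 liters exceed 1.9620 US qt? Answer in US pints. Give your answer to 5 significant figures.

1.0902 US pt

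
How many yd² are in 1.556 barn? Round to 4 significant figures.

1 barn = 1.19599e-28 square yards.
Then 1.556 × 1.19599e-28 ≈ 1.861e-28 yd².

1.861e-28 square yards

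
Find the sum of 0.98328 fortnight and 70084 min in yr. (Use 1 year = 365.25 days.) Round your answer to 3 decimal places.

0.171 yr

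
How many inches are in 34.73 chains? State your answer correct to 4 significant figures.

27510 inches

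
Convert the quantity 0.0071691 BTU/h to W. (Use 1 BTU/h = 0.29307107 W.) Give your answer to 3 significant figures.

0.00210 W

1 BTU/h = 0.293071 W.
0.0071691 × 0.293071 ≈ 0.00210 W.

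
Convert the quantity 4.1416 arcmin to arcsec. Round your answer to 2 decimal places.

248.50 arcsec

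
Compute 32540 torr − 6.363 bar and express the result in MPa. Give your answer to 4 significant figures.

3.702 MPa

32540 torr = 4.33831 MPa and 6.363 bar = 0.636300 MPa.
4.33831 − 0.636300 ≈ 3.702 MPa.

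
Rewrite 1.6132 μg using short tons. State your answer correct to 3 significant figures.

1 microgram = 1.10231 × 10^-12 short ton.
Then 1.6132 × 1.10231 × 10^-12 ≈ 1.78 × 10^-12 short ton.

1.78 × 10^-12 short tons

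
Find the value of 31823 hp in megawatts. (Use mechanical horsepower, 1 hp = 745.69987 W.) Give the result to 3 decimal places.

23.730 MW

1 horsepower = 0.000745700 MW.
Thus 31823 × 0.000745700 ≈ 23.730 MW.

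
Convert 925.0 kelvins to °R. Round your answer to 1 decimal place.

1665.0 °R

°R = K × 9/5.
Applying the formula gives 1665.0 °R.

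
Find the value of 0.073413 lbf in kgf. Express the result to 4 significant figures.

1 lbf = 0.453592 kilograms-force.
Thus 0.073413 × 0.453592 ≈ 0.03330 kgf.

0.03330 kilograms-force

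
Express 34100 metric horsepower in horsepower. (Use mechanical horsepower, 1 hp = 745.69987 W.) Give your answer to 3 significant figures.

1 PS = 0.986320 hp.
Thus 34100 × 0.986320 ≈ 33600 hp.

33600 hp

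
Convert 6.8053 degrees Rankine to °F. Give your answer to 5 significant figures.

-452.86 degrees Fahrenheit

°R = °F + 459.67.
Applying the formula gives -452.86 °F.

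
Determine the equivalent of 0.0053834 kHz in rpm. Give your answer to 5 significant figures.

323.00 revolutions per minute

1 kilohertz = 60000.0 rpm.
Then 0.0053834 × 60000.0 ≈ 323.00 rpm.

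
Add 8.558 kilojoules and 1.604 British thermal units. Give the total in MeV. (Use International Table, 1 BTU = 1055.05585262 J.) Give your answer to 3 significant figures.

6.40e+16 MeV

8.558 kJ = 5.34148e+16 MeV and 1.604 BTU = 1.05626e+16 MeV.
5.34148e+16 + 1.05626e+16 ≈ 6.40e+16 MeV.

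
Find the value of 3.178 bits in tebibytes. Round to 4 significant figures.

3.613 × 10^-13 tebibytes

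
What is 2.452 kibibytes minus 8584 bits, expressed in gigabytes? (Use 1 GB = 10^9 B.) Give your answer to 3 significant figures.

1.44 × 10^-6 gigabytes

2.452 KiB = 2.51085 × 10^-6 GB and 8584 bit = 1.07300 × 10^-6 GB.
2.51085 × 10^-6 − 1.07300 × 10^-6 ≈ 1.44 × 10^-6 GB.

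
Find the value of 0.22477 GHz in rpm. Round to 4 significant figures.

1 gigahertz = 6.00000 × 10^10 revolutions per minute.
So 0.22477 × 6.00000 × 10^10 ≈ 1.349 × 10^10 rpm.

1.349 × 10^10 rpm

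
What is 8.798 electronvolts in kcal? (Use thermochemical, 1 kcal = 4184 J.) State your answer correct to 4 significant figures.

1 eV = 3.82929e-23 kilocalories.
Then 8.798 × 3.82929e-23 ≈ 3.369e-22 kcal.

3.369e-22 kcal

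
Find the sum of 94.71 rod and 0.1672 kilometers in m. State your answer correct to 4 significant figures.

643.5 meters

94.71 rod = 476.316 m and 0.1672 km = 167.200 m.
476.316 + 167.200 ≈ 643.5 m.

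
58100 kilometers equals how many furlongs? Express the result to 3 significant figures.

289000 furlongs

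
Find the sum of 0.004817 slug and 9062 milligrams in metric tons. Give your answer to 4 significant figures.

7.936 × 10^-5 metric tons

0.004817 slug = 7.02988 × 10^-5 t and 9062 mg = 9.06200 × 10^-6 t.
7.02988 × 10^-5 + 9.06200 × 10^-6 ≈ 7.936 × 10^-5 t.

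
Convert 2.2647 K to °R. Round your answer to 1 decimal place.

°R = K × 9/5.
Applying the formula gives 4.1 °R.

4.1 °R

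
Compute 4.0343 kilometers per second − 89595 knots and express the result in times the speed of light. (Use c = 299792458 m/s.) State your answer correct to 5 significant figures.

-0.00014029 c

4.0343 km/s = 1.34570 × 10^-5 c and 89595 kn = 0.000153745 c.
1.34570 × 10^-5 − 0.000153745 ≈ -0.00014029 c.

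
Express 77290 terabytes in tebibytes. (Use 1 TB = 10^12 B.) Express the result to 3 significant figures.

70300 tebibytes

1 TB = 0.909495 TiB.
Thus 77290 × 0.909495 ≈ 70300 TiB.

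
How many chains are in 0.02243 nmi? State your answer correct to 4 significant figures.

1 nmi = 92.0624 chain.
Then 0.02243 × 92.0624 ≈ 2.065 chain.

2.065 chains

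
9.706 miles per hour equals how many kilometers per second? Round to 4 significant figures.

1 mile per hour = 0.000447040 km/s.
Thus 9.706 × 0.000447040 ≈ 0.004339 km/s.

0.004339 km/s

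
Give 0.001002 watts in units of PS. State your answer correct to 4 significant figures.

1.362 × 10^-6 PS

1 W = 0.00135962 PS.
0.001002 × 0.00135962 ≈ 1.362 × 10^-6 PS.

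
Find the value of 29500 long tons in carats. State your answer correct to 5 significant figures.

1.4987e+11 carats

1 long ton = 5.08023e+6 ct.
So 29500 × 5.08023e+6 ≈ 1.4987e+11 ct.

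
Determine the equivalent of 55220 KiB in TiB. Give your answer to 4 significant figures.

1 kibibyte = 9.31323e-10 TiB.
Then 55220 × 9.31323e-10 ≈ 5.143e-5 TiB.

5.143e-5 tebibytes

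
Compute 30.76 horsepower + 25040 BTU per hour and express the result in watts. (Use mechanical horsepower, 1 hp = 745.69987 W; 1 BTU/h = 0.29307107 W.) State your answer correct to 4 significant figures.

30.76 hp = 22937.7 W and 25040 BTU/h = 7338.50 W.
22937.7 + 7338.50 ≈ 30280 W.

30280 watts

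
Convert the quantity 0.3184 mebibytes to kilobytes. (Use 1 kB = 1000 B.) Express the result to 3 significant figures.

1 mebibyte = 1048.58 kB.
Thus 0.3184 × 1048.58 ≈ 334 kB.

334 kB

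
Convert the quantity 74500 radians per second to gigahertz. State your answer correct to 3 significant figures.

1.19e-5 GHz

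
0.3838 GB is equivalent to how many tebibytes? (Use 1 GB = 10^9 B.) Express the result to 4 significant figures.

0.0003491 TiB

1 GB = 0.000909495 TiB.
So 0.3838 × 0.000909495 ≈ 0.0003491 TiB.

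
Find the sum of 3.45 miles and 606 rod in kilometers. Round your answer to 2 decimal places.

8.60 km

3.45 mi = 5.55224 km and 606 rod = 3.04770 km.
5.55224 + 3.04770 ≈ 8.60 km.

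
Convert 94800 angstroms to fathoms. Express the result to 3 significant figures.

5.18e-6 fathom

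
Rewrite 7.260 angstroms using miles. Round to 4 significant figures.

4.511 × 10^-13 mi

1 angstrom = 6.21371 × 10^-14 mi.
7.260 × 6.21371 × 10^-14 ≈ 4.511 × 10^-13 mi.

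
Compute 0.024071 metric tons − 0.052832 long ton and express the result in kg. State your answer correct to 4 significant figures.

-29.61 kilograms

0.024071 t = 24.0710 kg and 0.052832 long ton = 53.6798 kg.
24.0710 − 53.6798 ≈ -29.61 kg.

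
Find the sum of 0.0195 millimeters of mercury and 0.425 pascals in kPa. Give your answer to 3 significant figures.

0.00302 kPa

0.0195 mmHg = 0.00259979 kPa and 0.425 Pa = 0.000425000 kPa.
0.00259979 + 0.000425000 ≈ 0.00302 kPa.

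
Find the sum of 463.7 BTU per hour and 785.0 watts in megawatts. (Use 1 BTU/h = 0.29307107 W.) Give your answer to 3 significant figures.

463.7 BTU/h = 0.000135897 MW and 785.0 W = 0.000785000 MW.
0.000135897 + 0.000785000 ≈ 0.000921 MW.

0.000921 MW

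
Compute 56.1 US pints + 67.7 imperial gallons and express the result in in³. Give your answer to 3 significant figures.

20400 cubic inches

56.1 US pt = 1619.89 in³ and 67.7 imp gal = 18781.3 in³.
1619.89 + 18781.3 ≈ 20400 in³.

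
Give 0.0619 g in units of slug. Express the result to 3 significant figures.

4.24e-6 slugs

1 g = 6.85218e-5 slug.
Thus 0.0619 × 6.85218e-5 ≈ 4.24e-6 slug.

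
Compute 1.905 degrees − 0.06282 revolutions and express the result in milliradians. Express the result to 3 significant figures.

1.905 ° = 33.2485 mrad and 0.06282 rev = 394.710 mrad.
33.2485 − 394.710 ≈ -361 mrad.

-361 milliradians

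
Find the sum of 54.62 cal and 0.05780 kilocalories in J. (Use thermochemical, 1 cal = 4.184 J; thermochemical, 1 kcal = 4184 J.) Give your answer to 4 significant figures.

470.4 joules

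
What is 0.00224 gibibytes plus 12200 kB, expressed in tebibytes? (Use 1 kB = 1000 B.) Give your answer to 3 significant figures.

1.33 × 10^-5 TiB

0.00224 GiB = 2.18750 × 10^-6 TiB and 12200 kB = 1.10958 × 10^-5 TiB.
2.18750 × 10^-6 + 1.10958 × 10^-5 ≈ 1.33 × 10^-5 TiB.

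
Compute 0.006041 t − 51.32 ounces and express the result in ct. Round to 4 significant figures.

22930 carats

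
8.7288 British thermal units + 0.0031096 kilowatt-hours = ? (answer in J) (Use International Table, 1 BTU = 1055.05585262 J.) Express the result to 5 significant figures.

8.7288 BTU = 9209.37 J and 0.0031096 kWh = 11194.6 J.
9209.37 + 11194.6 ≈ 20404 J.

20404 J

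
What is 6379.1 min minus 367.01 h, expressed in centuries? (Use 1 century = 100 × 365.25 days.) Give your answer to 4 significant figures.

6379.1 min = 0.000121285 century and 367.01 h = 0.000418674 century.
0.000121285 − 0.000418674 ≈ -0.0002974 century.

-0.0002974 century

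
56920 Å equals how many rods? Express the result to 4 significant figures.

1 angstrom = 1.98839 × 10^-11 rods.
56920 × 1.98839 × 10^-11 ≈ 1.132 × 10^-6 rod.

1.132 × 10^-6 rods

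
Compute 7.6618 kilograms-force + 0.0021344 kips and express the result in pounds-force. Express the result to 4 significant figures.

7.6618 kgf = 16.8914 lbf and 0.0021344 kip = 2.13440 lbf.
16.8914 + 2.13440 ≈ 19.03 lbf.

19.03 pounds-force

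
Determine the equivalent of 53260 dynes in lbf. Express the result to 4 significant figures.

1 dyne = 2.24809 × 10^-6 lbf.
Then 53260 × 2.24809 × 10^-6 ≈ 0.1197 lbf.

0.1197 pounds-force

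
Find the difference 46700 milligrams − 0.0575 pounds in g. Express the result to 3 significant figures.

46700 mg = 46.7000 g and 0.0575 lb = 26.0816 g.
46.7000 − 26.0816 ≈ 20.6 g.

20.6 g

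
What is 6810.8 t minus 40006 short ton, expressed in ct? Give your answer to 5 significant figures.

6810.8 t = 3.40540e+10 ct and 40006 short ton = 1.81464e+11 ct.
3.40540e+10 − 1.81464e+11 ≈ -1.4741e+11 ct.

-1.4741e+11 carats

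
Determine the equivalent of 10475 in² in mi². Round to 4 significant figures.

1 square inch = 2.49098 × 10^-10 mi².
10475 × 2.49098 × 10^-10 ≈ 2.609 × 10^-6 mi².

2.609 × 10^-6 mi²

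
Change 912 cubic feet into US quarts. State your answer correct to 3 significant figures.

1 cubic foot = 29.9221 US qt.
912 × 29.9221 ≈ 27300 US qt.

27300 US quarts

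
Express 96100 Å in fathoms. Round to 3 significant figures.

5.25 × 10^-6 fathoms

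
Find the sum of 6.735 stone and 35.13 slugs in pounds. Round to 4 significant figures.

1225 pounds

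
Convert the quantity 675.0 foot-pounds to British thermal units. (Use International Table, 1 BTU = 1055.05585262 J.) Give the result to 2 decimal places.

0.87 BTU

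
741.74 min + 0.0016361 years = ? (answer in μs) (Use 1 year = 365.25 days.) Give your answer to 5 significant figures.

741.74 min = 4.45044 × 10^10 μs and 0.0016361 yr = 5.16314 × 10^10 μs.
4.45044 × 10^10 + 5.16314 × 10^10 ≈ 9.6136 × 10^10 μs.

9.6136 × 10^10 μs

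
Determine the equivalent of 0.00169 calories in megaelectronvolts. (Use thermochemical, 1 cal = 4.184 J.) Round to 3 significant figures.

4.41 × 10^10 MeV

1 calorie = 2.61145 × 10^13 MeV.
Thus 0.00169 × 2.61145 × 10^13 ≈ 4.41 × 10^10 MeV.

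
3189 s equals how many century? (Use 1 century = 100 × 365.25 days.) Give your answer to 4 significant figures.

1.011e-6 century

1 second = 3.16881e-10 century.
So 3189 × 3.16881e-10 ≈ 1.011e-6 century.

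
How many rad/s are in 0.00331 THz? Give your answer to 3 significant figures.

1 terahertz = 6.28319 × 10^12 rad/s.
Thus 0.00331 × 6.28319 × 10^12 ≈ 2.08 × 10^10 rad/s.

2.08 × 10^10 radians per second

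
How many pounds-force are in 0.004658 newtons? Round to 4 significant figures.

0.001047 lbf

1 N = 0.224809 lbf.
So 0.004658 × 0.224809 ≈ 0.001047 lbf.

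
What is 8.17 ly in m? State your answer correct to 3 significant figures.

1 ly = 9.46073e+15 meters.
8.17 × 9.46073e+15 ≈ 7.73e+16 m.

7.73e+16 meters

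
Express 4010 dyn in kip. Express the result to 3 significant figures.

1 dyne = 2.24809 × 10^-9 kips.
4010 × 2.24809 × 10^-9 ≈ 9.01 × 10^-6 kip.

9.01 × 10^-6 kips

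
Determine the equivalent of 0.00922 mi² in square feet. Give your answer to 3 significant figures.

1 square mile = 2.78784 × 10^7 ft².
0.00922 × 2.78784 × 10^7 ≈ 257000 ft².

257000 ft²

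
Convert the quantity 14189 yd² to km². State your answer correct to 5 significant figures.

1 yd² = 8.36127e-7 km².
Then 14189 × 8.36127e-7 ≈ 0.011864 km².

0.011864 km²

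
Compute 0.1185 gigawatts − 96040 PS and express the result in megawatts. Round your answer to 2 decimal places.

0.1185 GW = 118.500 MW and 96040 PS = 70.6373 MW.
118.500 − 70.6373 ≈ 47.86 MW.

47.86 MW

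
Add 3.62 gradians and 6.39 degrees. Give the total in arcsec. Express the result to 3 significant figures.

34700 arcseconds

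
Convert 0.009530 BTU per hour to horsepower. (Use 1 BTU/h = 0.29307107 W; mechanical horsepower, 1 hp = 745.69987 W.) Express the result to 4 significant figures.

1 BTU/h = 0.000393015 horsepower.
So 0.009530 × 0.000393015 ≈ 3.745e-6 hp.

3.745e-6 hp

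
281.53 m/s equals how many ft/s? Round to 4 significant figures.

1 meter per second = 3.28084 ft/s.
Then 281.53 × 3.28084 ≈ 923.7 ft/s.

923.7 ft/s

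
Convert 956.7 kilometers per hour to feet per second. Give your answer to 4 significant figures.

1 km/h = 0.911344 ft/s.
Then 956.7 × 0.911344 ≈ 871.9 ft/s.

871.9 feet per second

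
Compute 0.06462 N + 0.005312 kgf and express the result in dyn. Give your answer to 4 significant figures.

0.06462 N = 6462.00 dyn and 0.005312 kgf = 5209.29 dyn.
6462.00 + 5209.29 ≈ 11670 dyn.

11670 dynes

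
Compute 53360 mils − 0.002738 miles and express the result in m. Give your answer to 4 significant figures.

-3.051 m

53360 mil = 1.35534 m and 0.002738 mi = 4.40638 m.
1.35534 − 4.40638 ≈ -3.051 m.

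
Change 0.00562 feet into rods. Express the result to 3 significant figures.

0.000341 rods

1 ft = 0.0606061 rod.
Thus 0.00562 × 0.0606061 ≈ 0.000341 rod.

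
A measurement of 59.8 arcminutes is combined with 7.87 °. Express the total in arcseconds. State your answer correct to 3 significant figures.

31900 arcseconds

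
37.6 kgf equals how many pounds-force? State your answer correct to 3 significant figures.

1 kilogram-force = 2.20462 lbf.
Thus 37.6 × 2.20462 ≈ 82.9 lbf.

82.9 lbf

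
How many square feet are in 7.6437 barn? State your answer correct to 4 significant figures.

1 barn = 1.07639 × 10^-27 square feet.
So 7.6437 × 1.07639 × 10^-27 ≈ 8.228 × 10^-27 ft².

8.228 × 10^-27 square feet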